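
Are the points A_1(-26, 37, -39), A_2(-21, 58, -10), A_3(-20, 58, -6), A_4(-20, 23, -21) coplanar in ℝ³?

The four points are coplanar iff the 3×3 determinant with rows A_1A_2, A_1A_3, A_1A_4 is zero.
Rows: (5, 21, 29), (6, 21, 33), (6, -14, 18).
Expanding along the first row: (5)(840) − (21)(-90) + (29)(-210) = 0.
Zero determinant ⇒ coplanar.

Yes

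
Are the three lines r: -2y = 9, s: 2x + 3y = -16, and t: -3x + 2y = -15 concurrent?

No

Intersecting r and s: solving the 2×2 system gives (x, y) = (-5/4, -9/2).
Substitute into t: (-3)(-5/4) + (2)(-9/2) = -21/4.
But t requires -15 ≠ -21/4, so the three lines have no common point.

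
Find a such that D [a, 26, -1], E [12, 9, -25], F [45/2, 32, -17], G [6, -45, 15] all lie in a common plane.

51/2

Coplanarity ⇔ det[DE; DF; DG] = 0.
Expanding, this is linear in a: (-1352)a + (34476) = 0.
So a = 51/2.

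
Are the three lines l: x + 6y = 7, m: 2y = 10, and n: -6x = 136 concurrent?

No

Intersecting l and m: solving the 2×2 system gives (x, y) = (-23, 5).
Substitute into n: (-6)(-23) + (0)(5) = 138.
But n requires 136 ≠ 138, so the three lines have no common point.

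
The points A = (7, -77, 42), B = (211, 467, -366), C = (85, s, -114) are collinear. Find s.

Direction AB = (204, 544, -408). From the x-coordinate of C, the parameter along the line is τ = (85 − 7)/204 = 13/34.
Then s = (-77) + 13/34·(544) = 131.

131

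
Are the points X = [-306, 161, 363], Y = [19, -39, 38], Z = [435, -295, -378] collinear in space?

Yes

XY = (325, -200, -325), XZ = (741, -456, -741).
Each component of XZ is 57/25 times the corresponding component of XY, so XZ = 57/25·XY and the points are collinear.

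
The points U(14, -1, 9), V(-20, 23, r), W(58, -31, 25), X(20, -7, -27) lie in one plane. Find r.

13

Normal to plane UWX: n = (1176, 1680, -84); plane equation n·P = 14028.
Requiring n·V = 14028: (-84)r + (15120) = 14028.
So r = 13.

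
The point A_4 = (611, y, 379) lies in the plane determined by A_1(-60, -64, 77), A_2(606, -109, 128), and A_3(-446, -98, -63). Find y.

27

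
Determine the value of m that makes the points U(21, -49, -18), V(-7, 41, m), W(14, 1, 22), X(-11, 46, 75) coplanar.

68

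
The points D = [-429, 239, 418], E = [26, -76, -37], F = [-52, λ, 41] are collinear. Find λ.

Collinearity requires DE × DF = 0; each component is linear in λ.
The x-component gives (455)λ + (10010) = 0, so λ = -22.
The remaining components then also vanish.

-22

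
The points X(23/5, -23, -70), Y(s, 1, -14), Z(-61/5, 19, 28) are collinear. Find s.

-5

Collinearity requires XY × XZ = 0; each component is linear in s.
The y-component gives (-98)s + (-490) = 0, so s = -5.
The remaining components then also vanish.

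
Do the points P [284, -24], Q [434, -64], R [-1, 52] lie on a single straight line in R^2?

Yes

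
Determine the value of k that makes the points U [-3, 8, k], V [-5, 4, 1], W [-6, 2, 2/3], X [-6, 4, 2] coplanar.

5/3

The points are coplanar iff UV · (UW × UX) = 0.
Expanding, this is linear in k: (2)k + (-10/3) = 0.
So k = 5/3.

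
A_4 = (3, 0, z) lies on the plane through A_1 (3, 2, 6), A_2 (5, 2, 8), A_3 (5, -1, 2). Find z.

The plane through A_1, A_2, A_3 has equation 6x + 12y − 6z = 6.
Substituting A_4: (-6)z + (18) = 6, so z = 2.

2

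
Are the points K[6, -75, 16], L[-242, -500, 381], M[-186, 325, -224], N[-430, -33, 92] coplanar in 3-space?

Yes

A normal to the plane through K, L, M is n = KL × KM = (-44000, -129600, -180800).
The plane has equation n·P = 6563200. For N: n·N = 6563200.
Equal, so N lies in the plane and all four are coplanar.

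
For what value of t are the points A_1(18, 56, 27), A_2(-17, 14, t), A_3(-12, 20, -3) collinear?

-8

Collinearity requires A_1A_2 × A_1A_3 = 0; each component is linear in t.
The x-component gives (36)t + (288) = 0, so t = -8.
The remaining components then also vanish.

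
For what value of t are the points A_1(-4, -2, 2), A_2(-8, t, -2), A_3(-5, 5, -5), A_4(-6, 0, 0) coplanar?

2

Normal to plane A_1A_3A_4: n = (0, 12, 12); plane equation n·P = 0.
Requiring n·A_2 = 0: (12)t + (-24) = 0.
So t = 2.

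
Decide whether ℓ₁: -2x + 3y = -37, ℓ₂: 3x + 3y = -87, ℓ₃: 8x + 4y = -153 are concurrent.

Intersecting ℓ₁ and ℓ₂: solving the 2×2 system gives (x, y) = (-10, -19).
Substitute into ℓ₃: (8)(-10) + (4)(-19) = -156.
But ℓ₃ requires -153 ≠ -156, so the three lines have no common point.

No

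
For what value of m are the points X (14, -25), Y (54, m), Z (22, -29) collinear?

-45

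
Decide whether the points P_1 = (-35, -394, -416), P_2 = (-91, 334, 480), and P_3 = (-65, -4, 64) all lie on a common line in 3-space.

P_1P_2 = (-56, 728, 896), P_1P_3 = (-30, 390, 480).
Each component of P_1P_3 is 15/28 times the corresponding component of P_1P_2, so P_1P_3 = 15/28·P_1P_2 and the points are collinear.

Yes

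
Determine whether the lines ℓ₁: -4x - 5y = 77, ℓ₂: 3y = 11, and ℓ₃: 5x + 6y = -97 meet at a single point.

Intersecting ℓ₁ and ℓ₂: solving the 2×2 system gives (x, y) = (-143/6, 11/3).
Substitute into ℓ₃: (5)(-143/6) + (6)(11/3) = -583/6.
But ℓ₃ requires -97 ≠ -583/6, so the three lines have no common point.

No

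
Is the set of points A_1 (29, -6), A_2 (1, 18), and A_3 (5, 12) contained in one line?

No

A_1A_2 = (-28, 24), A_1A_3 = (-24, 18).
If collinear, A_1A_3 would be a scalar multiple of A_1A_2. But (-28)·(18) ≠ (24)·(-24) (difference 72), so they are not parallel; the points are not collinear.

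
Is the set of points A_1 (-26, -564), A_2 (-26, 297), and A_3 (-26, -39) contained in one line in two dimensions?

Yes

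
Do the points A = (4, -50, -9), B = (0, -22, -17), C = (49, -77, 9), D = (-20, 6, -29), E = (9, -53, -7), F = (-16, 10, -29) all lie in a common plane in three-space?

Yes

The plane through A, B, C has normal n = AB × AC = (288, -288, -1152) and equation n·P = 25920.
Checking the remaining points: n·D = 25920, n·E = 25920, n·F = 25920.
All equal 25920, so all 6 points lie in one plane.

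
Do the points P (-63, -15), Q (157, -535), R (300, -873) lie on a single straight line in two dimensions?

PQ = (220, -520), PR = (363, -858).
det[PQ; PR] = (220)(-858) − (-520)(363) = 0.
The determinant is zero, so the points are collinear.

Yes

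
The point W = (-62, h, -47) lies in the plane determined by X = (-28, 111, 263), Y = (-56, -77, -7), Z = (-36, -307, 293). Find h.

-178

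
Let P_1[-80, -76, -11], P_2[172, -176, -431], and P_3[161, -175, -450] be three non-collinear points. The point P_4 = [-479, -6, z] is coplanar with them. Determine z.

A normal to the plane is n = P_1P_2 × P_1P_3 = (2320, 9408, -848).
P_4 lies in the plane iff n · P_1P_4 = 0.
This gives (-848)z + (-276448) = 0, so z = -326.

-326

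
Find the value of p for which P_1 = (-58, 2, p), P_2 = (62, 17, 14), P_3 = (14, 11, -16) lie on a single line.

-61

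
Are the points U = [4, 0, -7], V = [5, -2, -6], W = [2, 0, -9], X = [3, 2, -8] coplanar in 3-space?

With U as base: UV = (1, -2, 1), UW = (-2, 0, -2), UX = (-1, 2, -1).
UW × UX = (4, 0, -4).
UV · (UW × UX) = 0.
The scalar triple product vanishes, so the four points are coplanar.

Yes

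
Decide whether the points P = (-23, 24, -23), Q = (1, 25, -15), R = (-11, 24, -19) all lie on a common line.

No

PQ = (24, 1, 8), PR = (12, 0, 4).
PQ × PR = (4, 0, -12).
The cross product is nonzero, so the points do not lie on one line.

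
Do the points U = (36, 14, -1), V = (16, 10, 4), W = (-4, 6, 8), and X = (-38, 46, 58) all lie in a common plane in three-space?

No

With U as base: UV = (-20, -4, 5), UW = (-40, -8, 9), UX = (-74, 32, 59).
UW × UX = (-760, 1694, -1872).
UV · (UW × UX) = -936.
Since -936 ≠ 0, the four points are not coplanar.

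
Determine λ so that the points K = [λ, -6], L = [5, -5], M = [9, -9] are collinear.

6

Collinearity: (K − L) must be parallel to (M − L) = (4, -4).
Cross-multiplying the components: (λ − 5)·(-4) = (-1)·(4).
Solving gives λ = 6.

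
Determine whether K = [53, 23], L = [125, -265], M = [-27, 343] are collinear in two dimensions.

Yes

KL = (72, -288), KM = (-80, 320).
Checking proportionality: KM = -10/9·KL, so the vectors are parallel and the points are collinear.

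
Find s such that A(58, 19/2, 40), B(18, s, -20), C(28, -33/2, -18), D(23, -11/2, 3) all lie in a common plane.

Coplanarity ⇔ det[AB; AC; AD] = 0.
Expanding, this is linear in s: (920)s + (15180) = 0.
So s = -33/2.

-33/2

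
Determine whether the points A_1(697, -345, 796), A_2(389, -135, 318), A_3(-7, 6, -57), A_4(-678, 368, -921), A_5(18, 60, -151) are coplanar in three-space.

The plane through A_1, A_2, A_3 has normal n = A_1A_2 × A_1A_3 = (-11352, 73788, 39732) and equation n·P = -1742532.
Checking the remaining points: n·A_4 = -1742532, n·A_5 = -1776588.
Since n·A_5 = -1776588 ≠ -1742532, A_5 is off the plane and the points are not all coplanar.

No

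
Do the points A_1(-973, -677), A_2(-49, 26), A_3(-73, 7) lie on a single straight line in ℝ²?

No

A_1A_2 = (924, 703), A_1A_3 = (900, 684).
Twice the signed area of △A_1A_2A_3 is (924)(684) − (703)(900) = -684.
The area is nonzero, so the three points are not collinear.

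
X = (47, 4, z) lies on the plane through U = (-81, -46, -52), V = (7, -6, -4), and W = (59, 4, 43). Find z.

29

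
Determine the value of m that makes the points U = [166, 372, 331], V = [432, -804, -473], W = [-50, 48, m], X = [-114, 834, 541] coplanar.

-65

The points are coplanar iff UV · (UW × UX) = 0.
Expanding, this is linear in m: (206388)m + (13415220) = 0.
So m = -65.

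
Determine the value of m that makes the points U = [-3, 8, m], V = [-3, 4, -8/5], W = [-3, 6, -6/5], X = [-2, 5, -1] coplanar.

-4/5

Coplanarity ⇔ det[UV; UW; UX] = 0.
Expanding, this is linear in m: (2)m + (8/5) = 0.
So m = -4/5.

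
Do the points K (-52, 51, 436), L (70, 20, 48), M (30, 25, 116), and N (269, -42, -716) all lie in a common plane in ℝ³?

The four points are coplanar iff the 3×3 determinant with rows KL, KM, KN is zero.
Rows: (122, -31, -388), (82, -26, -320), (321, -93, -1152).
Expanding along the first row: (122)(192) − (-31)(8256) + (-388)(720) = 0.
Zero determinant ⇒ coplanar.

Yes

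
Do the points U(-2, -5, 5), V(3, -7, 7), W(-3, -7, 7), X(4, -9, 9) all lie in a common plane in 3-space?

With U as base: UV = (5, -2, 2), UW = (-1, -2, 2), UX = (6, -4, 4).
UW × UX = (0, 16, 16).
UV · (UW × UX) = 0.
The scalar triple product vanishes, so the four points are coplanar.

Yes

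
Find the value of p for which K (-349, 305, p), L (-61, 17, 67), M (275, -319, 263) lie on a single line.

-101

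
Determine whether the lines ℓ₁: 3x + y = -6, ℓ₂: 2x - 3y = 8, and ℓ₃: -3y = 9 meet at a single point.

No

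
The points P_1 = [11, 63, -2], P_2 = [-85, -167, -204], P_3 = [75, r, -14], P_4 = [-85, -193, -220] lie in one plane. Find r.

Normal to plane P_1P_2P_4: n = (-1572, -1536, 2496); plane equation n·P = -119052.
Requiring n·P_3 = -119052: (-1536)r + (-152844) = -119052.
So r = -22.

-22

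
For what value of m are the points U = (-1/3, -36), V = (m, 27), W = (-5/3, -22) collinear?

-19/3

The three points are collinear iff det[UV; UW] = 0.
This determinant is linear in m: (14)m + (266/3) = 0, so m = -19/3.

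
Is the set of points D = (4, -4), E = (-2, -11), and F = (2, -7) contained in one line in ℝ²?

DE = (-6, -7), DF = (-2, -3).
If collinear, DF would be a scalar multiple of DE. But (-6)·(-3) ≠ (-7)·(-2) (difference 4), so they are not parallel; the points are not collinear.

No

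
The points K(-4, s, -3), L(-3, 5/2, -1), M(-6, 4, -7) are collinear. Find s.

Collinearity requires KL × KM = 0; each component is linear in s.
The x-component gives (6)s + (-18) = 0, so s = 3.
The remaining components then also vanish.

3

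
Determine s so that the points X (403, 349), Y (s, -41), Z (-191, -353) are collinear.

The three points are collinear iff det[XY; XZ] = 0.
This determinant is linear in s: (-702)s + (51246) = 0, so s = 73.

73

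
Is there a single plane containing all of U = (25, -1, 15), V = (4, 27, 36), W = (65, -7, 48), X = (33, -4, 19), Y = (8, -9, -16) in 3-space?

No

The plane through U, V, W has normal n = UV × UW = (1050, 1533, -994) and equation n·P = 9807.
Checking the remaining points: n·X = 9632, n·Y = 10507.
Since n·X = 9632 ≠ 9807, X is off the plane and the points are not all coplanar.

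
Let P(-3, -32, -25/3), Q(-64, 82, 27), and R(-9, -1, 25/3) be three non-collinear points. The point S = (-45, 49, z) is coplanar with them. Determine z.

A normal to the plane is n = PQ × PR = (2414/3, 2414/3, -1207).
S lies in the plane iff n · PS = 0.
This gives (-1207)z + (63971/3) = 0, so z = 53/3.

53/3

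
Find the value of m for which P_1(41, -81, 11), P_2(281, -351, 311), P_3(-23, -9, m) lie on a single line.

-69

Collinearity requires P_1P_2 × P_1P_3 = 0; each component is linear in m.
The x-component gives (-270)m + (-18630) = 0, so m = -69.
The remaining components then also vanish.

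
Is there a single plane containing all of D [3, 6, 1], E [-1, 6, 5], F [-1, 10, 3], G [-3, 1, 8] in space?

No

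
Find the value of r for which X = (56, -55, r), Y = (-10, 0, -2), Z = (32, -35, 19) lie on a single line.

31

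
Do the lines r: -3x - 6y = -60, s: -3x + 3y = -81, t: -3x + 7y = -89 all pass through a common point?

No

Intersecting r and s: solving the 2×2 system gives (x, y) = (74/3, -7/3).
Substitute into t: (-3)(74/3) + (7)(-7/3) = -271/3.
But t requires -89 ≠ -271/3, so the three lines have no common point.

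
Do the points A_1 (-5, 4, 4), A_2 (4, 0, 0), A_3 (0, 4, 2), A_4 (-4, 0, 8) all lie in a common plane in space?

No

A normal to the plane through A_1, A_2, A_3 is n = A_1A_2 × A_1A_3 = (8, -2, 20).
The plane has equation n·P = 32. For A_4: n·A_4 = 128.
128 ≠ 32, so A_4 is off the plane.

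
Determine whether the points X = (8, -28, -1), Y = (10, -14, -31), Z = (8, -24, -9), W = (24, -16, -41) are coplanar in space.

A normal to the plane through X, Y, Z is n = XY × XZ = (8, 16, 8).
The plane has equation n·P = -392. For W: n·W = -392.
Equal, so W lies in the plane and all four are coplanar.

Yes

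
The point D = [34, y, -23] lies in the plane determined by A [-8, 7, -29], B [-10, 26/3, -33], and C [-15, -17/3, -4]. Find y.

A normal to the plane is n = AB × AC = (-9, 78, 37).
D lies in the plane iff n · AD = 0.
This gives (78)y + (-702) = 0, so y = 9.

9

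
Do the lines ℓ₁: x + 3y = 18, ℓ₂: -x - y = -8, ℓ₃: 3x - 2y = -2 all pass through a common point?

No

Lines aᵢx + bᵢy = cᵢ with pairwise distinct directions are concurrent exactly when det[aᵢ bᵢ cᵢ] = 0.
Here the determinant is -2.
Nonzero, so no common point exists.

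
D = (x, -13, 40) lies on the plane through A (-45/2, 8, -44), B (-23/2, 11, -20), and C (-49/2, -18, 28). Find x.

-31/2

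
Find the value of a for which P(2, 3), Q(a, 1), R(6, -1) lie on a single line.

The three points are collinear iff det[PQ; PR] = 0.
This determinant is linear in a: (-4)a + (16) = 0, so a = 4.

4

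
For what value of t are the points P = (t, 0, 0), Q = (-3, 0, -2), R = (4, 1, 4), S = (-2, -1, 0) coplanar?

Coplanarity ⇔ det[PQ; PR; PS] = 0.
Expanding, this is linear in t: (-8)t + (-8) = 0.
So t = -1.

-1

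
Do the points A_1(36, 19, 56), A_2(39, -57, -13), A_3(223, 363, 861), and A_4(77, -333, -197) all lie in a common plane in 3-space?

The four points are coplanar iff the 3×3 determinant with rows A_1A_2, A_1A_3, A_1A_4 is zero.
Rows: (3, -76, -69), (187, 344, 805), (41, -352, -253).
Expanding along the first row: (3)(196328) − (-76)(-80316) + (-69)(-79928) = 0.
Zero determinant ⇒ coplanar.

Yes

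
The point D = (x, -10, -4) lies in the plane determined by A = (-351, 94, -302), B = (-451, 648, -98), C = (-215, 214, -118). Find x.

47

A normal to the plane is n = AB × AC = (77456, 46144, -87344).
D lies in the plane iff n · AD = 0.
This gives (77456)x + (-3640432) = 0, so x = 47.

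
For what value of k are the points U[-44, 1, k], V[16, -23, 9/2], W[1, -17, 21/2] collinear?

57/2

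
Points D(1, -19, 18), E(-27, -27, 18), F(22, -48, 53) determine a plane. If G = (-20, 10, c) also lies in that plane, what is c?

-17

A normal to the plane is n = DE × DF = (-280, 980, 980).
G lies in the plane iff n · DG = 0.
This gives (980)c + (16660) = 0, so c = -17.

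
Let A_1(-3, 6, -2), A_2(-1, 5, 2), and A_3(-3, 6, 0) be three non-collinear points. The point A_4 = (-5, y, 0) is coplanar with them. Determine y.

7

The plane through A_1, A_2, A_3 has equation −2x − 4y = -18.
Substituting A_4: (-4)y + (10) = -18, so y = 7.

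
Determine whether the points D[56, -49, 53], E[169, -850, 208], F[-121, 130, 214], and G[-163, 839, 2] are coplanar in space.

The four points are coplanar iff the 3×3 determinant with rows DE, DF, DG is zero.
Rows: (113, -801, 155), (-177, 179, 161), (-219, 888, -51).
Expanding along the first row: (113)(-152097) − (-801)(44286) + (155)(-117975) = 0.
Zero determinant ⇒ coplanar.

Yes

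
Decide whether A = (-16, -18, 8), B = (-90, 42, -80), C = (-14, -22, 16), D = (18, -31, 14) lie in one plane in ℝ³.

Yes

A normal to the plane through A, B, C is n = AB × AC = (128, 416, 176).
The plane has equation n·P = -8128. For D: n·D = -8128.
Equal, so D lies in the plane and all four are coplanar.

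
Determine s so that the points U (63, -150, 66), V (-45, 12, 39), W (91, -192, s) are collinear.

73

Collinearity requires UV × UW = 0; each component is linear in s.
The x-component gives (162)s + (-11826) = 0, so s = 73.
The remaining components then also vanish.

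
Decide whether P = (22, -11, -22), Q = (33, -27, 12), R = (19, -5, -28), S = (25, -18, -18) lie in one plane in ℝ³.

Yes

The four points are coplanar iff the 3×3 determinant with rows PQ, PR, PS is zero.
Rows: (11, -16, 34), (-3, 6, -6), (3, -7, 4).
Expanding along the first row: (11)(-18) − (-16)(6) + (34)(3) = 0.
Zero determinant ⇒ coplanar.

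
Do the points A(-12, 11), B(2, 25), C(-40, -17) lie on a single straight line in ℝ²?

AB = (14, 14), AC = (-28, -28).
Checking proportionality: AC = -2·AB, so the vectors are parallel and the points are collinear.

Yes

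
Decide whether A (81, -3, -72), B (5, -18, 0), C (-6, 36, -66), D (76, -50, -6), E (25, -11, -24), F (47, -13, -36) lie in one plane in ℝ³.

No

The plane through A, B, C has normal n = AB × AC = (-2898, -5808, -4269) and equation n·P = 90054.
Checking the remaining points: n·D = 95766, n·E = 93894, n·F = 92982.
Since n·D = 95766 ≠ 90054, D is off the plane and the points are not all coplanar.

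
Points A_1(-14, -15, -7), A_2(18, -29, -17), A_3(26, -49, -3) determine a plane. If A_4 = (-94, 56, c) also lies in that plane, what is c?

-18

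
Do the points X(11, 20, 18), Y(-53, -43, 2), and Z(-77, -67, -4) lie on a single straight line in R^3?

No

XY = (-64, -63, -16), XZ = (-88, -87, -22).
Comparing components 2 and 3: (-63)(-22) − (-16)(-87) = -6 ≠ 0, so XY and XZ are not parallel and the points are not collinear.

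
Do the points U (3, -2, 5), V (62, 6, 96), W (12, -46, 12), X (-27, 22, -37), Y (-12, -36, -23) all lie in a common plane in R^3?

The plane through U, V, W has normal n = UV × UW = (4060, 406, -2668) and equation n·P = -1972.
Checking the remaining points: n·X = -1972, n·Y = -1972.
All equal -1972, so all 5 points lie in one plane.

Yes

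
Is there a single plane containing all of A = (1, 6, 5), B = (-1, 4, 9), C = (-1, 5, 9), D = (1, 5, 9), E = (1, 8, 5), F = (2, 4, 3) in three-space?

No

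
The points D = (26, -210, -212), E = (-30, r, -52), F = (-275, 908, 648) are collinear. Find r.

Collinearity requires DE × DF = 0; each component is linear in r.
The x-component gives (860)r + (1720) = 0, so r = -2.
The remaining components then also vanish.

-2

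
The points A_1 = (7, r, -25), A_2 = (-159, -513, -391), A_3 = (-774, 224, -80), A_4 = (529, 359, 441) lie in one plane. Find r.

The points are coplanar iff A_1A_2 · (A_1A_3 × A_1A_4) = 0.
Expanding, this is linear in r: (-725648)r + (-47167120) = 0.
So r = -65.

-65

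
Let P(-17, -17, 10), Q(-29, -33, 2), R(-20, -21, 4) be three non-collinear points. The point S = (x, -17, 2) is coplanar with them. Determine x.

The plane through P, Q, R has equation 64x − 48y = -272.
Substituting S: (64)x + (816) = -272, so x = -17.

-17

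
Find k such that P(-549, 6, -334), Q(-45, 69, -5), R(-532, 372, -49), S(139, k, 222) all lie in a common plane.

Coplanarity ⇔ det[PQ; PR; PS] = 0.
Expanding, this is linear in k: (-138047)k + (32302998) = 0.
So k = 234.

234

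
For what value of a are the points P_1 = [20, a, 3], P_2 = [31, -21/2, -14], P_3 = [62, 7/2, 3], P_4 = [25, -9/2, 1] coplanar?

The points are coplanar iff P_1P_2 · (P_1P_3 × P_1P_4) = 0.
Expanding, this is linear in a: (567)a + (5103/2) = 0.
So a = -9/2.

-9/2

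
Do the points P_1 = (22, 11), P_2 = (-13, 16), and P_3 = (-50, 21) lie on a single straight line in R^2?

No

P_1P_2 = (-35, 5), P_1P_3 = (-72, 10).
Twice the signed area of △P_1P_2P_3 is (-35)(10) − (5)(-72) = 10.
The area is nonzero, so the three points are not collinear.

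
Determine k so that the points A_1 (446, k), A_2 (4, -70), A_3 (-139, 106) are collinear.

The three points are collinear iff det[A_1A_2; A_1A_3] = 0.
This determinant is linear in k: (-143)k + (-87802) = 0, so k = -614.

-614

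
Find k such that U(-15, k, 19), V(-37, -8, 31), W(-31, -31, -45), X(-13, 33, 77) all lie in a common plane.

9

The points are coplanar iff UV · (UW × UX) = 0.
Expanding, this is linear in k: (2100)k + (-18900) = 0.
So k = 9.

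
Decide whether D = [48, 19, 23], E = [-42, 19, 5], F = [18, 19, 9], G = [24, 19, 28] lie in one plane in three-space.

A normal to the plane through D, E, F is n = DE × DF = (0, -720, 0).
The plane has equation n·P = -13680. For G: n·G = -13680.
Equal, so G lies in the plane and all four are coplanar.

Yes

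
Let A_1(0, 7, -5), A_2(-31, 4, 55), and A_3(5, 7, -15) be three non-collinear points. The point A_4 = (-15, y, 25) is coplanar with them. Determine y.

7

Coplanarity requires A_1A_2 · (A_1A_3 × A_1A_4) = 0.
A_1A_2 = (-31, -3, 60), A_1A_3 = (5, 0, -10); the triple product is linear in y with coefficient -10 and constant term 70.
Setting it to zero: y = 7.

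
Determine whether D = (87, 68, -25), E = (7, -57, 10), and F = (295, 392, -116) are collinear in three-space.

No

DE = (-80, -125, 35), DF = (208, 324, -91).
Comparing components 2 and 3: (-125)(-91) − (35)(324) = 35 ≠ 0, so DE and DF are not parallel and the points are not collinear.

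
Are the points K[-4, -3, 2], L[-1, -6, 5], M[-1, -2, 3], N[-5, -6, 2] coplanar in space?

No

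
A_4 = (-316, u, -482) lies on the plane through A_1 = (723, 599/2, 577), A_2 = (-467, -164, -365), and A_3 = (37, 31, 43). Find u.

A normal to the plane is n = A_1A_2 × A_1A_3 = (-5418, 10752, 1554).
A_4 lies in the plane iff n · A_1A_4 = 0.
This gives (10752)u + (763392) = 0, so u = -71.

-71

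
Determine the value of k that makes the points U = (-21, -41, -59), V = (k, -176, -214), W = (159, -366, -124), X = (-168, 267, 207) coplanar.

39

Normal to plane UWX: n = (-66430, -38325, 7665); plane equation n·P = 2514120.
Requiring n·V = 2514120: (-66430)k + (5104890) = 2514120.
So k = 39.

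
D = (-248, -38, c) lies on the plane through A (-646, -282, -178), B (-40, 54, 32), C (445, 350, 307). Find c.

Coplanarity requires AB · (AC × AD) = 0.
AB = (606, 336, 210), AC = (1091, 632, 485); the triple product is linear in c with coefficient 16416 and constant term -853632.
Setting it to zero: c = 52.

52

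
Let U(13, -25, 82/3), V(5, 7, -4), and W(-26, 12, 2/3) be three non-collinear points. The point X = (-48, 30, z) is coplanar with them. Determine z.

-34/3

A normal to the plane is n = UV × UW = (306, 3026/3, 952).
X lies in the plane iff n · UX = 0.
This gives (952)z + (32368/3) = 0, so z = -34/3.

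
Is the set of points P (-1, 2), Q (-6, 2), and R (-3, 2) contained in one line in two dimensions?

Yes

PQ = (-5, 0), PR = (-2, 0).
det[PQ; PR] = (-5)(0) − (0)(-2) = 0.
The determinant is zero, so the points are collinear.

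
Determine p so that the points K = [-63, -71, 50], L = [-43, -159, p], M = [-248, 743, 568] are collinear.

-6

Direction KM = (-185, 814, 518). From the x-coordinate of L, the parameter along the line is τ = (-43 − (-63))/(-185) = -4/37.
Then p = 50 + (-4/37)·(518) = -6.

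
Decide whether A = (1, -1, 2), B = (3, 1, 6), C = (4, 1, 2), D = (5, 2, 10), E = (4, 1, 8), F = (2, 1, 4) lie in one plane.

No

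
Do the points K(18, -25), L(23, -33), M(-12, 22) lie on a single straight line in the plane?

KL = (5, -8), KM = (-30, 47).
det[KL; KM] = (5)(47) − (-8)(-30) = -5.
The determinant is nonzero, so they are not collinear.

No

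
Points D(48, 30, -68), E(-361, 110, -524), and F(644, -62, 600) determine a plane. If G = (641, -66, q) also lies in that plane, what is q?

596

A normal to the plane is n = DE × DF = (11488, 1436, -10052).
G lies in the plane iff n · DG = 0.
This gives (-10052)q + (5990992) = 0, so q = 596.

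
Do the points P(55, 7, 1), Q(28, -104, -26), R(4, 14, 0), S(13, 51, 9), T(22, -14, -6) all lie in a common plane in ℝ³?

The plane through P, Q, R has normal n = PQ × PR = (300, 1350, -5850) and equation n·X = 20100.
Checking the remaining points: n·S = 20100, n·T = 22800.
Since n·T = 22800 ≠ 20100, T is off the plane and the points are not all coplanar.

No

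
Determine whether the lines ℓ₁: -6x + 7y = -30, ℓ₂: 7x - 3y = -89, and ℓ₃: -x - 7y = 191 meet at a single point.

Intersecting ℓ₁ and ℓ₂: solving the 2×2 system gives (x, y) = (-23, -24).
Substitute into ℓ₃: (-1)(-23) + (-7)(-24) = 191.
This equals 191, so (-23, -24) lies on all three lines and they are concurrent.

Yes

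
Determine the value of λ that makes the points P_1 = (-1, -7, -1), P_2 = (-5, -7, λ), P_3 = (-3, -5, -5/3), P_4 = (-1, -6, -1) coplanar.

Normal to plane P_1P_3P_4: n = (2/3, 0, -2); plane equation n·P = 4/3.
Requiring n·P_2 = 4/3: (-2)λ + (-10/3) = 4/3.
So λ = -7/3.

-7/3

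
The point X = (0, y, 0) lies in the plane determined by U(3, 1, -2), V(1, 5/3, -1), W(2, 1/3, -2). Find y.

3

Coplanarity requires UV · (UW × UX) = 0.
UV = (-2, 2/3, 1), UW = (-1, -2/3, 0); the triple product is linear in y with coefficient -1 and constant term 3.
Setting it to zero: y = 3.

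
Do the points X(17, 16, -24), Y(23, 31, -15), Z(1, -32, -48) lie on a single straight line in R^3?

No

XY = (6, 15, 9), XZ = (-16, -48, -24).
XY × XZ = (72, 0, -48).
The cross product is nonzero, so the points do not lie on one line.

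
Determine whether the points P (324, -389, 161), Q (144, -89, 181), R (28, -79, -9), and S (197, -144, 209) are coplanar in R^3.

No

The four points are coplanar iff the 3×3 determinant with rows PQ, PR, PS is zero.
Rows: (-180, 300, 20), (-296, 310, -170), (-127, 245, 48).
Expanding along the first row: (-180)(56530) − (300)(-35798) + (20)(-33150) = -99000.
Nonzero ⇒ not coplanar.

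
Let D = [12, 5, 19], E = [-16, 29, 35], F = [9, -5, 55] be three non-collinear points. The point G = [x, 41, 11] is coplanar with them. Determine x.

-19

The plane through D, E, F has equation 1024x + 960y + 352z = 23776.
Substituting G: (1024)x + (43232) = 23776, so x = -19.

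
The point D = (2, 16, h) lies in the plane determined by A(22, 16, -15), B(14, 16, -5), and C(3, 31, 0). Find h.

The plane through A, B, C has equation −150x − 70y − 120z = -2620.
Substituting D: (-120)h + (-1420) = -2620, so h = 10.

10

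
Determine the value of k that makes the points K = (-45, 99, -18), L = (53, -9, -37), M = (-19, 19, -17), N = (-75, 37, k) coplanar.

Normal to plane KLM: n = (-1628, -592, -5032); plane equation n·P = 105228.
Requiring n·N = 105228: (-5032)k + (100196) = 105228.
So k = -1.

-1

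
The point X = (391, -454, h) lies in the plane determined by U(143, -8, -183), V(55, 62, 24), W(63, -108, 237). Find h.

-414

The plane through U, V, W has equation 50100x + 20400y + 14400z = 4365900.
Substituting X: (14400)h + (10327500) = 4365900, so h = -414.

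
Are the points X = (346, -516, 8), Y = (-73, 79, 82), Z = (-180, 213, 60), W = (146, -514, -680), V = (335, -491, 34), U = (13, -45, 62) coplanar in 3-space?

No

The plane through X, Y, Z has normal n = XY × XZ = (-23006, -17136, 7519) and equation n·P = 942252.
Checking the remaining points: n·W = 336108, n·V = 962412, n·U = 938220.
Since n·W = 336108 ≠ 942252, W is off the plane and the points are not all coplanar.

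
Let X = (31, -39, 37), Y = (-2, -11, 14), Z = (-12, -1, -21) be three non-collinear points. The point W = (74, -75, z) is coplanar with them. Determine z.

A normal to the plane is n = XY × XZ = (-750, -925, -50).
W lies in the plane iff n · XW = 0.
This gives (-50)z + (2900) = 0, so z = 58.

58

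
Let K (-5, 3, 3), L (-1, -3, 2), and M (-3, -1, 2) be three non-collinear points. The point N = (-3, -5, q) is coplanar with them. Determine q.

0

The plane through K, L, M has equation 2x + 2y − 4z = -16.
Substituting N: (-4)q + (-16) = -16, so q = 0.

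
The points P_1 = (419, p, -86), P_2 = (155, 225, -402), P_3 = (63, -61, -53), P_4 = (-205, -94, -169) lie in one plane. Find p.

115

Coplanarity ⇔ det[P_1P_2; P_1P_3; P_1P_4] = 0.
Expanding, this is linear in p: (104204)p + (-11983460) = 0.
So p = 115.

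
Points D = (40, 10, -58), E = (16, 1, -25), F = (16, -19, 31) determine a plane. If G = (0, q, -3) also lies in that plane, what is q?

-5

The plane through D, E, F has equation 156x + 1344y + 480z = -8160.
Substituting G: (1344)q + (-1440) = -8160, so q = -5.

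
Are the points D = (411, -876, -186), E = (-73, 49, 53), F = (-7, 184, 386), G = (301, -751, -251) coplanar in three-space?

With D as base: DE = (-484, 925, 239), DF = (-418, 1060, 572), DG = (-110, 125, -65).
DF × DG = (-140400, -90090, 64350).
DE · (DF × DG) = 0.
The scalar triple product vanishes, so the four points are coplanar.

Yes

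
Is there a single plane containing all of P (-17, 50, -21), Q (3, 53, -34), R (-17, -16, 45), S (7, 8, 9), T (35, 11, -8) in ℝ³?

Yes

The plane through P, Q, R has normal n = PQ × PR = (-660, -1320, -1320) and equation n·X = -27060.
Checking the remaining points: n·S = -27060, n·T = -27060.
All equal -27060, so all 5 points lie in one plane.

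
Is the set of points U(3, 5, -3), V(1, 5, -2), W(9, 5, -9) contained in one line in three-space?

No

UV = (-2, 0, 1), UW = (6, 0, -6).
Comparing components 3 and 1: (1)(6) − (-2)(-6) = -6 ≠ 0, so UV and UW are not parallel and the points are not collinear.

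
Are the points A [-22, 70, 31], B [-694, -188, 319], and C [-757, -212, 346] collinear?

AB = (-672, -258, 288), AC = (-735, -282, 315).
Comparing components 2 and 3: (-258)(315) − (288)(-282) = -54 ≠ 0, so AB and AC are not parallel and the points are not collinear.

No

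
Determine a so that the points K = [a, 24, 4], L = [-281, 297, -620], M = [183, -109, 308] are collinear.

31

Collinearity requires KL × KM = 0; each component is linear in a.
The y-component gives (928)a + (-28768) = 0, so a = 31.
The remaining components then also vanish.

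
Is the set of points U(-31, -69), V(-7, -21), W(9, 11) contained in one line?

UV = (24, 48), UW = (40, 80).
Checking proportionality: UW = 5/3·UV, so the vectors are parallel and the points are collinear.

Yes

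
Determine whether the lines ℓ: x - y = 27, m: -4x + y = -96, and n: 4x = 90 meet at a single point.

No

Intersecting ℓ and m: solving the 2×2 system gives (x, y) = (23, -4).
Substitute into n: (4)(23) + (0)(-4) = 92.
But n requires 90 ≠ 92, so the three lines have no common point.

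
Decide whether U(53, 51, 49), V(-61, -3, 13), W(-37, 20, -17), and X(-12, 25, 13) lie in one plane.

Yes

With U as base: UV = (-114, -54, -36), UW = (-90, -31, -66), UX = (-65, -26, -36).
UW × UX = (-600, 1050, 325).
UV · (UW × UX) = 0.
The scalar triple product vanishes, so the four points are coplanar.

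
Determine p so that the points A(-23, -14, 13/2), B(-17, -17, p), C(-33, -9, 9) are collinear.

Direction AC = (-10, 5, 5/2). From the x-coordinate of B, the parameter along the line is τ = (-17 − (-23))/(-10) = -3/5.
Then p = 13/2 + (-3/5)·(5/2) = 5.

5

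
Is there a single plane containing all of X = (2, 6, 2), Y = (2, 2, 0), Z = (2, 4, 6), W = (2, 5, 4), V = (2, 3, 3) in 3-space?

Yes

The plane through X, Y, Z has normal n = XY × XZ = (-20, 0, 0) and equation n·P = -40.
Checking the remaining points: n·W = -40, n·V = -40.
All equal -40, so all 5 points lie in one plane.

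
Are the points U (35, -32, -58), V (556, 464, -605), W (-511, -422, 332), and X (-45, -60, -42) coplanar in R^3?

A normal to the plane through U, V, W is n = UV × UW = (-19890, 95472, 67626).
The plane has equation n·P = -7673562. For X: n·X = -7673562.
Equal, so X lies in the plane and all four are coplanar.

Yes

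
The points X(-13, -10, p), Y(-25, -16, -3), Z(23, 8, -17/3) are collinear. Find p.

Direction YZ = (48, 24, -8/3). From the x-coordinate of X, the parameter along the line is τ = (-13 − (-25))/48 = 1/4.
Then p = (-3) + 1/4·(-8/3) = -11/3.

-11/3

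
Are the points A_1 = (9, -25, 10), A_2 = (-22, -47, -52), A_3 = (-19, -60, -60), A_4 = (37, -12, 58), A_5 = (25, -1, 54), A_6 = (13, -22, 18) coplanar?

No

The plane through A_1, A_2, A_3 has normal n = A_1A_2 × A_1A_3 = (-630, -434, 469) and equation n·P = 9870.
Checking the remaining points: n·A_4 = 9100, n·A_5 = 10010, n·A_6 = 9800.
Since n·A_4 = 9100 ≠ 9870, A_4 is off the plane and the points are not all coplanar.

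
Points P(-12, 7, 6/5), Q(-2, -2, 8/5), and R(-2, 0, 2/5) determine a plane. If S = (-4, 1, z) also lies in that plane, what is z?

4/5

A normal to the plane is n = PQ × PR = (10, 12, 20).
S lies in the plane iff n · PS = 0.
This gives (20)z + (-16) = 0, so z = 4/5.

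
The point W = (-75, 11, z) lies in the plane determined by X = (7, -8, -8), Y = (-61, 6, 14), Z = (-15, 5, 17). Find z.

Coplanarity requires XY · (XZ × XW) = 0.
XY = (-68, 14, 22), XZ = (-22, 13, 25); the triple product is linear in z with coefficient -576 and constant term 13248.
Setting it to zero: z = 23.

23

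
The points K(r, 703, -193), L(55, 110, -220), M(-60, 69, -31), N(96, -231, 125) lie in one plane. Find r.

-526

The points are coplanar iff KL · (KM × KN) = 0.
Expanding, this is linear in r: (-50304)r + (-26459904) = 0.
So r = -526.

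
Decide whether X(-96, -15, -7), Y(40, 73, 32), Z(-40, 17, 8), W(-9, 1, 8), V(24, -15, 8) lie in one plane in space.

No

The plane through X, Y, Z has normal n = XY × XZ = (72, 144, -576) and equation n·P = -5040.
Checking the remaining points: n·W = -5112, n·V = -5040.
Since n·W = -5112 ≠ -5040, W is off the plane and the points are not all coplanar.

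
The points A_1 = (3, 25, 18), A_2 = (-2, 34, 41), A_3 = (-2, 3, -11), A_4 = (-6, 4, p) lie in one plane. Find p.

The points are coplanar iff A_1A_2 · (A_1A_3 × A_1A_4) = 0.
Expanding, this is linear in p: (155)p + (465) = 0.
So p = -3.

-3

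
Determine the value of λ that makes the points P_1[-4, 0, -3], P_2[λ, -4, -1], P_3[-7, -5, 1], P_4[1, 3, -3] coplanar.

The points are coplanar iff P_1P_2 · (P_1P_3 × P_1P_4) = 0.
Expanding, this is linear in λ: (-12)λ + (-96) = 0.
So λ = -8.

-8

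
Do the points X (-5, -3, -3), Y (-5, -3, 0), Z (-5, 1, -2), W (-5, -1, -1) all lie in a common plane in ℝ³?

Yes

A normal to the plane through X, Y, Z is n = XY × XZ = (-12, 0, 0).
The plane has equation n·P = 60. For W: n·W = 60.
Equal, so W lies in the plane and all four are coplanar.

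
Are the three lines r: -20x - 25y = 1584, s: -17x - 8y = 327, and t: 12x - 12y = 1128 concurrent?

No

The three lines meet at one point iff the augmented coefficient matrix [aᵢ bᵢ cᵢ] has rank < 3, i.e. its determinant vanishes.
Here the determinant is -300.
Nonzero, so no common point exists.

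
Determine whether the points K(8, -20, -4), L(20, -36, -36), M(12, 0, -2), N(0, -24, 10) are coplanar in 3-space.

Yes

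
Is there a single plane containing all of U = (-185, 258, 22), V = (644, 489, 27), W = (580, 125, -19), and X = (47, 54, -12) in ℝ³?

The four points are coplanar iff the 3×3 determinant with rows UV, UW, UX is zero.
Rows: (829, 231, 5), (765, -133, -41), (232, -204, -34).
Expanding along the first row: (829)(-3842) − (231)(-16498) + (5)(-125204) = 0.
Zero determinant ⇒ coplanar.

Yes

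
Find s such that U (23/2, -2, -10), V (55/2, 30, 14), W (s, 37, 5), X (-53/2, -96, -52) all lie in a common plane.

53/2

Normal to plane UVX: n = (912, -240, -288); plane equation n·P = 13848.
Requiring n·W = 13848: (912)s + (-10320) = 13848.
So s = 53/2.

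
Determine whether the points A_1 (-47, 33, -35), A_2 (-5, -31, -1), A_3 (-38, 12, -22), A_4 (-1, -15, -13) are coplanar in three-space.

A normal to the plane through A_1, A_2, A_3 is n = A_1A_2 × A_1A_3 = (-118, -240, -306).
The plane has equation n·P = 8336. For A_4: n·A_4 = 7696.
7696 ≠ 8336, so A_4 is off the plane.

No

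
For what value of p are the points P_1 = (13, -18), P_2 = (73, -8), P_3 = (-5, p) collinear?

-21

Collinearity: (P_3 − P_1) must be parallel to (P_2 − P_1) = (60, 10).
Cross-multiplying the components: (p − (-18))·(60) = (-18)·(10).
Solving gives p = -21.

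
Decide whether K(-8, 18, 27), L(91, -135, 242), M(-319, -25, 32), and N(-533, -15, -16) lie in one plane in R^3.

A normal to the plane through K, L, M is n = KL × KM = (8480, -67360, -51840).
The plane has equation n·P = -2680000. For N: n·N = -2680000.
Equal, so N lies in the plane and all four are coplanar.

Yes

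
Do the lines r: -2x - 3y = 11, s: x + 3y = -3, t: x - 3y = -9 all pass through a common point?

No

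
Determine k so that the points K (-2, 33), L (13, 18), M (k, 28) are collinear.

3

Collinearity: (M − K) must be parallel to (L − K) = (15, -15).
Cross-multiplying the components: (k − (-2))·(-15) = (-5)·(15).
Solving gives k = 3.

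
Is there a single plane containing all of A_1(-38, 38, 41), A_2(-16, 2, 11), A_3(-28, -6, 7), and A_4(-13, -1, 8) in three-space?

With A_1 as base: A_1A_2 = (22, -36, -30), A_1A_3 = (10, -44, -34), A_1A_4 = (25, -39, -33).
A_1A_3 × A_1A_4 = (126, -520, 710).
A_1A_2 · (A_1A_3 × A_1A_4) = 192.
Since 192 ≠ 0, the four points are not coplanar.

No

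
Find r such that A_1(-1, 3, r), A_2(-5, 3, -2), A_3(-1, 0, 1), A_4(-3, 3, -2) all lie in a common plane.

-2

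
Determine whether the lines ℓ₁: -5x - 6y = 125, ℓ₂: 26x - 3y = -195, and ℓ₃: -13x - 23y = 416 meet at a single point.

No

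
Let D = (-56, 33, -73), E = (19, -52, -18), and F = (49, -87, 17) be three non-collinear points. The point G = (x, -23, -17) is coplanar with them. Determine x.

-8

Coplanarity requires DE · (DF × DG) = 0.
DE = (75, -85, 55), DF = (105, -120, 90); the triple product is linear in x with coefficient -1050 and constant term -8400.
Setting it to zero: x = -8.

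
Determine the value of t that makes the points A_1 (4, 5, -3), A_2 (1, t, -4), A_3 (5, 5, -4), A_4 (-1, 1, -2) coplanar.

The points are coplanar iff A_1A_2 · (A_1A_3 × A_1A_4) = 0.
Expanding, this is linear in t: (4)t + (-4) = 0.
So t = 1.

1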